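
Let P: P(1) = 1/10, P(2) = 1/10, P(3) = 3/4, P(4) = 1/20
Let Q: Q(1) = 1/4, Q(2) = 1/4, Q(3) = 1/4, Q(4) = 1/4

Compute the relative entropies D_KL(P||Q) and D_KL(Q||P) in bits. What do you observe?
D_KL(P||Q) = 0.8082 bits, D_KL(Q||P) = 0.8452 bits. The two directions give different values (D_KL(Q||P) exceeds D_KL(P||Q) by 0.0370 bits): KL divergence is asymmetric.

D_KL(P||Q) = Σ P(x) log₂(P(x)/Q(x))

Computing term by term:
  P(1)·log₂(P(1)/Q(1)) = (1/10)·log₂((1/10)/(1/4)) = -0.13219
  P(2)·log₂(P(2)/Q(2)) = (1/10)·log₂((1/10)/(1/4)) = -0.13219
  P(3)·log₂(P(3)/Q(3)) = (3/4)·log₂((3/4)/(1/4)) = 1.18872
  P(4)·log₂(P(4)/Q(4)) = (1/20)·log₂((1/20)/(1/4)) = -0.11610

D_KL(P||Q) = -0.13219 - 0.13219 + 1.18872 - 0.11610 = 0.80824 ≈ 0.8082 bits

D_KL(Q||P) = Σ Q(x) log₂(Q(x)/P(x))

Computing term by term:
  Q(1)·log₂(Q(1)/P(1)) = (1/4)·log₂((1/4)/(1/10)) = 0.33048
  Q(2)·log₂(Q(2)/P(2)) = (1/4)·log₂((1/4)/(1/10)) = 0.33048
  Q(3)·log₂(Q(3)/P(3)) = (1/4)·log₂((1/4)/(3/4)) = -0.39624
  Q(4)·log₂(Q(4)/P(4)) = (1/4)·log₂((1/4)/(1/20)) = 0.58048

D_KL(Q||P) = 0.33048 + 0.33048 - 0.39624 + 0.58048 = 0.84520 ≈ 0.8452 bits

These are NOT equal (difference: 0.0370 bits). KL divergence is asymmetric: D_KL(P||Q) ≠ D_KL(Q||P) in general.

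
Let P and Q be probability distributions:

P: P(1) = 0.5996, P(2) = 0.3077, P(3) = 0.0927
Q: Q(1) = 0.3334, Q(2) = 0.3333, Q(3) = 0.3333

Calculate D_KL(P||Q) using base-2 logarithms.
0.3011 bits

D_KL(P||Q) = Σ P(x) log₂(P(x)/Q(x))

Computing term by term:
  P(1)·log₂(P(1)/Q(1)) = 0.5996·log₂(0.5996/0.3334) = 0.50771
  P(2)·log₂(P(2)/Q(2)) = 0.3077·log₂(0.3077/0.3333) = -0.03548
  P(3)·log₂(P(3)/Q(3)) = 0.0927·log₂(0.0927/0.3333) = -0.17114

D_KL(P||Q) = 0.50771 - 0.03548 - 0.17114 = 0.30109 ≈ 0.3011 bits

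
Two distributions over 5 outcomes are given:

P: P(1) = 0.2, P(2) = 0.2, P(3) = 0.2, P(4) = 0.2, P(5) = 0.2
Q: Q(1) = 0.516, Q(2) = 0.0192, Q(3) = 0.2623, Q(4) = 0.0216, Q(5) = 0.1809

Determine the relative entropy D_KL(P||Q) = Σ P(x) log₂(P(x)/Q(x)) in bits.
0.9956 bits

D_KL(P||Q) = Σ P(x) log₂(P(x)/Q(x))

Computing term by term:
  P(1)·log₂(P(1)/Q(1)) = 0.2·log₂(0.2/0.516) = -0.27347
  P(2)·log₂(P(2)/Q(2)) = 0.2·log₂(0.2/0.0192) = 0.67616
  P(3)·log₂(P(3)/Q(3)) = 0.2·log₂(0.2/0.2623) = -0.07824
  P(4)·log₂(P(4)/Q(4)) = 0.2·log₂(0.2/0.0216) = 0.64218
  P(5)·log₂(P(5)/Q(5)) = 0.2·log₂(0.2/0.1809) = 0.02896

D_KL(P||Q) = -0.27347 + 0.67616 - 0.07824 + 0.64218 + 0.02896 = 0.99559 ≈ 0.9956 bits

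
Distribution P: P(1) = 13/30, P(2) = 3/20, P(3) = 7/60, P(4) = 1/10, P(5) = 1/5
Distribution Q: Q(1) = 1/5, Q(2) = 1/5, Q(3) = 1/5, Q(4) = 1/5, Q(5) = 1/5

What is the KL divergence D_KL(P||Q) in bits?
0.2304 bits

D_KL(P||Q) = Σ P(x) log₂(P(x)/Q(x))

Computing term by term:
  P(1)·log₂(P(1)/Q(1)) = (13/30)·log₂((13/30)/(1/5)) = 0.48337
  P(2)·log₂(P(2)/Q(2)) = (3/20)·log₂((3/20)/(1/5)) = -0.06226
  P(3)·log₂(P(3)/Q(3)) = (7/60)·log₂((7/60)/(1/5)) = -0.09072
  P(4)·log₂(P(4)/Q(4)) = (1/10)·log₂((1/10)/(1/5)) = -0.10000
  P(5)·log₂(P(5)/Q(5)) = (1/5)·log₂((1/5)/(1/5)) = 0.00000

D_KL(P||Q) = 0.48337 - 0.06226 - 0.09072 - 0.10000 + 0.00000 = 0.23039 ≈ 0.2304 bits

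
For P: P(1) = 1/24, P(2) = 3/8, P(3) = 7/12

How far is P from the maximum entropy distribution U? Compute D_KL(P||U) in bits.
0.4097 bits

U(i) = 1/3 for all i

D_KL(P||U) = Σ P(x) log₂(P(x) / (1/3))
           = Σ P(x) log₂(P(x)) + log₂(3)
           = log₂(3) - H(P)

H(P) = -Σ P(x) log₂(P(x)):
  -P(1)·log₂(P(1)) = -(1/24)·log₂(1/24) = 0.19104
  -P(2)·log₂(P(2)) = -(3/8)·log₂(3/8) = 0.53064
  -P(3)·log₂(P(3)) = -(7/12)·log₂(7/12) = 0.45360
H(P) = 0.19104 + 0.53064 + 0.45360 = 1.17528 bits

log₂(3) = 1.58496 bits

D_KL(P||U) = 1.58496 - 1.17528 = 0.40968 ≈ 0.4097 bits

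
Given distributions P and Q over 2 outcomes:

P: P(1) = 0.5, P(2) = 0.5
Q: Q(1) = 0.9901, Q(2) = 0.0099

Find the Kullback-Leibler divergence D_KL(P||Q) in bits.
2.3364 bits

D_KL(P||Q) = Σ P(x) log₂(P(x)/Q(x))

Computing term by term:
  P(1)·log₂(P(1)/Q(1)) = 0.5·log₂(0.5/0.9901) = -0.49282
  P(2)·log₂(P(2)/Q(2)) = 0.5·log₂(0.5/0.0099) = 2.82918

D_KL(P||Q) = -0.49282 + 2.82918 = 2.33636 ≈ 2.3364 bits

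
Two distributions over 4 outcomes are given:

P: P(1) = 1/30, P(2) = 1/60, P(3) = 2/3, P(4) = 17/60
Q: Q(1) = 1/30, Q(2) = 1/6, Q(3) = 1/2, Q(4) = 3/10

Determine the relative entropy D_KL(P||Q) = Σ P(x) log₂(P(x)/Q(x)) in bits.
0.1980 bits

D_KL(P||Q) = Σ P(x) log₂(P(x)/Q(x))

Computing term by term:
  P(1)·log₂(P(1)/Q(1)) = (1/30)·log₂((1/30)/(1/30)) = 0.00000
  P(2)·log₂(P(2)/Q(2)) = (1/60)·log₂((1/60)/(1/6)) = -0.05537
  P(3)·log₂(P(3)/Q(3)) = (2/3)·log₂((2/3)/(1/2)) = 0.27669
  P(4)·log₂(P(4)/Q(4)) = (17/60)·log₂((17/60)/(3/10)) = -0.02336

D_KL(P||Q) = 0.00000 - 0.05537 + 0.27669 - 0.02336 = 0.19796 ≈ 0.1980 bits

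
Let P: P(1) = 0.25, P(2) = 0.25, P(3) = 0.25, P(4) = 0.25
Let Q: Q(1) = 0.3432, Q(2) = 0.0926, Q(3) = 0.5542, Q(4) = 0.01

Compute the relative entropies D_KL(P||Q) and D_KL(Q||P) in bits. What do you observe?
D_KL(P||Q) = 1.1178 bits, D_KL(Q||P) = 0.6143 bits. The two directions give different values (D_KL(P||Q) exceeds D_KL(Q||P) by 0.5035 bits): KL divergence is asymmetric.

D_KL(P||Q) = Σ P(x) log₂(P(x)/Q(x))

Computing term by term:
  P(1)·log₂(P(1)/Q(1)) = 0.25·log₂(0.25/0.3432) = -0.11428
  P(2)·log₂(P(2)/Q(2)) = 0.25·log₂(0.25/0.0926) = 0.35821
  P(3)·log₂(P(3)/Q(3)) = 0.25·log₂(0.25/0.5542) = -0.28712
  P(4)·log₂(P(4)/Q(4)) = 0.25·log₂(0.25/0.01) = 1.16096

D_KL(P||Q) = -0.11428 + 0.35821 - 0.28712 + 1.16096 = 1.11777 ≈ 1.1178 bits

D_KL(Q||P) = Σ Q(x) log₂(Q(x)/P(x))

Computing term by term:
  Q(1)·log₂(Q(1)/P(1)) = 0.3432·log₂(0.3432/0.25) = 0.15688
  Q(2)·log₂(Q(2)/P(2)) = 0.0926·log₂(0.0926/0.25) = -0.13268
  Q(3)·log₂(Q(3)/P(3)) = 0.5542·log₂(0.5542/0.25) = 0.63649
  Q(4)·log₂(Q(4)/P(4)) = 0.01·log₂(0.01/0.25) = -0.04644

D_KL(Q||P) = 0.15688 - 0.13268 + 0.63649 - 0.04644 = 0.61425 ≈ 0.6143 bits

These are NOT equal (difference: 0.5035 bits). KL divergence is asymmetric: D_KL(P||Q) ≠ D_KL(Q||P) in general.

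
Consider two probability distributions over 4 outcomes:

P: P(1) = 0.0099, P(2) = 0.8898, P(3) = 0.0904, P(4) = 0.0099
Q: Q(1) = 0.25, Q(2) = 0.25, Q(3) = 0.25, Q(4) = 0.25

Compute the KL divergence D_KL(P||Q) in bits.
1.4048 bits

D_KL(P||Q) = Σ P(x) log₂(P(x)/Q(x))

Computing term by term:
  P(1)·log₂(P(1)/Q(1)) = 0.0099·log₂(0.0099/0.25) = -0.04612
  P(2)·log₂(P(2)/Q(2)) = 0.8898·log₂(0.8898/0.25) = 1.62972
  P(3)·log₂(P(3)/Q(3)) = 0.0904·log₂(0.0904/0.25) = -0.13267
  P(4)·log₂(P(4)/Q(4)) = 0.0099·log₂(0.0099/0.25) = -0.04612

D_KL(P||Q) = -0.04612 + 1.62972 - 0.13267 - 0.04612 = 1.40481 ≈ 1.4048 bits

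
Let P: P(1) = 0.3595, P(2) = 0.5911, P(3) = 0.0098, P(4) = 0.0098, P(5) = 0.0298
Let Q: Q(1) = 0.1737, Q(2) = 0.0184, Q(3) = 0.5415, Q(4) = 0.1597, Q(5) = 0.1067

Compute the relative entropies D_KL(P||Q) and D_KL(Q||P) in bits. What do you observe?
D_KL(P||Q) = 3.1851 bits, D_KL(Q||P) = 3.6992 bits. The two directions give different values (D_KL(Q||P) exceeds D_KL(P||Q) by 0.5141 bits): KL divergence is asymmetric.

D_KL(P||Q) = Σ P(x) log₂(P(x)/Q(x))

Computing term by term:
  P(1)·log₂(P(1)/Q(1)) = 0.3595·log₂(0.3595/0.1737) = 0.37726
  P(2)·log₂(P(2)/Q(2)) = 0.5911·log₂(0.5911/0.0184) = 2.95882
  P(3)·log₂(P(3)/Q(3)) = 0.0098·log₂(0.0098/0.5415) = -0.05672
  P(4)·log₂(P(4)/Q(4)) = 0.0098·log₂(0.0098/0.1597) = -0.03946
  P(5)·log₂(P(5)/Q(5)) = 0.0298·log₂(0.0298/0.1067) = -0.05484

D_KL(P||Q) = 0.37726 + 2.95882 - 0.05672 - 0.03946 - 0.05484 = 3.18506 ≈ 3.1851 bits

D_KL(Q||P) = Σ Q(x) log₂(Q(x)/P(x))

Computing term by term:
  Q(1)·log₂(Q(1)/P(1)) = 0.1737·log₂(0.1737/0.3595) = -0.18228
  Q(2)·log₂(Q(2)/P(2)) = 0.0184·log₂(0.0184/0.5911) = -0.09210
  Q(3)·log₂(Q(3)/P(3)) = 0.5415·log₂(0.5415/0.0098) = 3.13422
  Q(4)·log₂(Q(4)/P(4)) = 0.1597·log₂(0.1597/0.0098) = 0.64302
  Q(5)·log₂(Q(5)/P(5)) = 0.1067·log₂(0.1067/0.0298) = 0.19635

D_KL(Q||P) = -0.18228 - 0.09210 + 3.13422 + 0.64302 + 0.19635 = 3.69921 ≈ 3.6992 bits

These are NOT equal (difference: 0.5141 bits). KL divergence is asymmetric: D_KL(P||Q) ≠ D_KL(Q||P) in general.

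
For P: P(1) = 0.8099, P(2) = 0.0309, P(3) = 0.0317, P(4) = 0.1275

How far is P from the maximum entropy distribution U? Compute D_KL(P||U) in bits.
1.0619 bits

U(i) = 1/4 for all i

D_KL(P||U) = Σ P(x) log₂(P(x) / (1/4))
           = Σ P(x) log₂(P(x)) + log₂(4)
           = log₂(4) - H(P)

H(P) = -Σ P(x) log₂(P(x)):
  -P(1)·log₂(P(1)) = -(0.8099)·log₂(0.8099) = 0.24636
  -P(2)·log₂(P(2)) = -(0.0309)·log₂(0.0309) = 0.15500
  -P(3)·log₂(P(3)) = -(0.0317)·log₂(0.0317) = 0.15785
  -P(4)·log₂(P(4)) = -(0.1275)·log₂(0.1275) = 0.37886
H(P) = 0.24636 + 0.15500 + 0.15785 + 0.37886 = 0.93807 bits

log₂(4) = 2.00000 bits

D_KL(P||U) = 2.00000 - 0.93807 = 1.06193 ≈ 1.0619 bits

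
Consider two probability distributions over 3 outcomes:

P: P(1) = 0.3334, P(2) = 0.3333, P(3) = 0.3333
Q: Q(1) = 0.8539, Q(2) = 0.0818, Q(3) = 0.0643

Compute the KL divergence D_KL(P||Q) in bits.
1.0144 bits

D_KL(P||Q) = Σ P(x) log₂(P(x)/Q(x))

Computing term by term:
  P(1)·log₂(P(1)/Q(1)) = 0.3334·log₂(0.3334/0.8539) = -0.45236
  P(2)·log₂(P(2)/Q(2)) = 0.3333·log₂(0.3333/0.0818) = 0.67548
  P(3)·log₂(P(3)/Q(3)) = 0.3333·log₂(0.3333/0.0643) = 0.79123

D_KL(P||Q) = -0.45236 + 0.67548 + 0.79123 = 1.01435 ≈ 1.0144 bits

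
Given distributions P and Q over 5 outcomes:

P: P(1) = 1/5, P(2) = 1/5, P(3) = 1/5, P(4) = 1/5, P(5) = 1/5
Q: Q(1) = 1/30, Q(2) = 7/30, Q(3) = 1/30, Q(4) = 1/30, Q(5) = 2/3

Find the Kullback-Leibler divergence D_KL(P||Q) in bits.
1.1591 bits

D_KL(P||Q) = Σ P(x) log₂(P(x)/Q(x))

Computing term by term:
  P(1)·log₂(P(1)/Q(1)) = (1/5)·log₂((1/5)/(1/30)) = 0.51699
  P(2)·log₂(P(2)/Q(2)) = (1/5)·log₂((1/5)/(7/30)) = -0.04448
  P(3)·log₂(P(3)/Q(3)) = (1/5)·log₂((1/5)/(1/30)) = 0.51699
  P(4)·log₂(P(4)/Q(4)) = (1/5)·log₂((1/5)/(1/30)) = 0.51699
  P(5)·log₂(P(5)/Q(5)) = (1/5)·log₂((1/5)/(2/3)) = -0.34739

D_KL(P||Q) = 0.51699 - 0.04448 + 0.51699 + 0.51699 - 0.34739 = 1.15910 ≈ 1.1591 bits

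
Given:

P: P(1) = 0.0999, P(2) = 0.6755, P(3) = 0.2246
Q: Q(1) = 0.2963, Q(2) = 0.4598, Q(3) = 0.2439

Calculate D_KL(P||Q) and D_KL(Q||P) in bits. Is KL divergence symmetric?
D_KL(P||Q) = 0.1915 bits, D_KL(Q||P) = 0.2386 bits. No, KL divergence is not symmetric.

D_KL(P||Q) = Σ P(x) log₂(P(x)/Q(x))

Computing term by term:
  P(1)·log₂(P(1)/Q(1)) = 0.0999·log₂(0.0999/0.2963) = -0.15669
  P(2)·log₂(P(2)/Q(2)) = 0.6755·log₂(0.6755/0.4598) = 0.37487
  P(3)·log₂(P(3)/Q(3)) = 0.2246·log₂(0.2246/0.2439) = -0.02671

D_KL(P||Q) = -0.15669 + 0.37487 - 0.02671 = 0.19147 ≈ 0.1915 bits

D_KL(Q||P) = Σ Q(x) log₂(Q(x)/P(x))

Computing term by term:
  Q(1)·log₂(Q(1)/P(1)) = 0.2963·log₂(0.2963/0.0999) = 0.46475
  Q(2)·log₂(Q(2)/P(2)) = 0.4598·log₂(0.4598/0.6755) = -0.25517
  Q(3)·log₂(Q(3)/P(3)) = 0.2439·log₂(0.2439/0.2246) = 0.02901

D_KL(Q||P) = 0.46475 - 0.25517 + 0.02901 = 0.23859 ≈ 0.2386 bits

These are NOT equal (difference: 0.0471 bits). KL divergence is asymmetric: D_KL(P||Q) ≠ D_KL(Q||P) in general.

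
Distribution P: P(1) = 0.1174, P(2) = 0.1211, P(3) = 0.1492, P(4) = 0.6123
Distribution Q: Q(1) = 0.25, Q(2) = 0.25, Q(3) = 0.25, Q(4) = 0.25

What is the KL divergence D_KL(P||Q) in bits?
0.4255 bits

D_KL(P||Q) = Σ P(x) log₂(P(x)/Q(x))

Computing term by term:
  P(1)·log₂(P(1)/Q(1)) = 0.1174·log₂(0.1174/0.25) = -0.12802
  P(2)·log₂(P(2)/Q(2)) = 0.1211·log₂(0.1211/0.25) = -0.12664
  P(3)·log₂(P(3)/Q(3)) = 0.1492·log₂(0.1492/0.25) = -0.11111
  P(4)·log₂(P(4)/Q(4)) = 0.6123·log₂(0.6123/0.25) = 0.79128

D_KL(P||Q) = -0.12802 - 0.12664 - 0.11111 + 0.79128 = 0.42551 ≈ 0.4255 bits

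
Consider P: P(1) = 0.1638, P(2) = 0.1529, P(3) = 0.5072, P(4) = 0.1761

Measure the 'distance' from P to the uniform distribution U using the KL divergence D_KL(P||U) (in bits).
0.2203 bits

U(i) = 1/4 for all i

D_KL(P||U) = Σ P(x) log₂(P(x) / (1/4))
           = Σ P(x) log₂(P(x)) + log₂(4)
           = log₂(4) - H(P)

H(P) = -Σ P(x) log₂(P(x)):
  -P(1)·log₂(P(1)) = -(0.1638)·log₂(0.1638) = 0.42752
  -P(2)·log₂(P(2)) = -(0.1529)·log₂(0.1529) = 0.41426
  -P(3)·log₂(P(3)) = -(0.5072)·log₂(0.5072) = 0.49674
  -P(4)·log₂(P(4)) = -(0.1761)·log₂(0.1761) = 0.44122
H(P) = 0.42752 + 0.41426 + 0.49674 + 0.44122 = 1.77974 bits

log₂(4) = 2.00000 bits

D_KL(P||U) = 2.00000 - 1.77974 = 0.22026 ≈ 0.2203 bits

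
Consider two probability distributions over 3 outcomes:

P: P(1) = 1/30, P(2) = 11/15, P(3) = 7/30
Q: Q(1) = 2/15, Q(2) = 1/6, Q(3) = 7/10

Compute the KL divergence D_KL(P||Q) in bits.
1.1310 bits

D_KL(P||Q) = Σ P(x) log₂(P(x)/Q(x))

Computing term by term:
  P(1)·log₂(P(1)/Q(1)) = (1/30)·log₂((1/30)/(2/15)) = -0.06667
  P(2)·log₂(P(2)/Q(2)) = (11/15)·log₂((11/15)/(1/6)) = 1.56750
  P(3)·log₂(P(3)/Q(3)) = (7/30)·log₂((7/30)/(7/10)) = -0.36982

D_KL(P||Q) = -0.06667 + 1.56750 - 0.36982 = 1.13101 ≈ 1.1310 bits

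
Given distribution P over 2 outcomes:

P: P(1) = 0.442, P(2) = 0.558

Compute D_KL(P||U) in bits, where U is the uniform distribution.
0.0097 bits

U(i) = 1/2 for all i

D_KL(P||U) = Σ P(x) log₂(P(x) / (1/2))
           = Σ P(x) log₂(P(x)) + log₂(2)
           = log₂(2) - H(P)

H(P) = -Σ P(x) log₂(P(x)):
  -P(1)·log₂(P(1)) = -(0.442)·log₂(0.442) = 0.52062
  -P(2)·log₂(P(2)) = -(0.558)·log₂(0.558) = 0.46965
H(P) = 0.52062 + 0.46965 = 0.99027 bits

log₂(2) = 1.00000 bits

D_KL(P||U) = 1.00000 - 0.99027 = 0.00973 ≈ 0.0097 bits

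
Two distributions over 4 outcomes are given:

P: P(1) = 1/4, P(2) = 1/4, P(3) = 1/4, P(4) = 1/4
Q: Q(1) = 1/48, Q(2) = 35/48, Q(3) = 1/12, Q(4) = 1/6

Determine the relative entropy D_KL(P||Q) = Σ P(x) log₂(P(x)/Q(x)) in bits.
1.0526 bits

D_KL(P||Q) = Σ P(x) log₂(P(x)/Q(x))

Computing term by term:
  P(1)·log₂(P(1)/Q(1)) = (1/4)·log₂((1/4)/(1/48)) = 0.89624
  P(2)·log₂(P(2)/Q(2)) = (1/4)·log₂((1/4)/(35/48)) = -0.38608
  P(3)·log₂(P(3)/Q(3)) = (1/4)·log₂((1/4)/(1/12)) = 0.39624
  P(4)·log₂(P(4)/Q(4)) = (1/4)·log₂((1/4)/(1/6)) = 0.14624

D_KL(P||Q) = 0.89624 - 0.38608 + 0.39624 + 0.14624 = 1.05264 ≈ 1.0526 bits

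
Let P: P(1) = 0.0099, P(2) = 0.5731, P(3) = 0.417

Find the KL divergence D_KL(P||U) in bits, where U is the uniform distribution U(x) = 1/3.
0.5326 bits

U(i) = 1/3 for all i

D_KL(P||U) = Σ P(x) log₂(P(x) / (1/3))
           = Σ P(x) log₂(P(x)) + log₂(3)
           = log₂(3) - H(P)

H(P) = -Σ P(x) log₂(P(x)):
  -P(1)·log₂(P(1)) = -(0.0099)·log₂(0.0099) = 0.06592
  -P(2)·log₂(P(2)) = -(0.5731)·log₂(0.5731) = 0.46028
  -P(3)·log₂(P(3)) = -(0.417)·log₂(0.417) = 0.52620
H(P) = 0.06592 + 0.46028 + 0.52620 = 1.05240 bits

log₂(3) = 1.58496 bits

D_KL(P||U) = 1.58496 - 1.05240 = 0.53256 ≈ 0.5326 bits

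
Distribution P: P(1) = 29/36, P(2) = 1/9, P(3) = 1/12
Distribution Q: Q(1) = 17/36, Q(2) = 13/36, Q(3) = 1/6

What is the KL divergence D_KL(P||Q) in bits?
0.3484 bits

D_KL(P||Q) = Σ P(x) log₂(P(x)/Q(x))

Computing term by term:
  P(1)·log₂(P(1)/Q(1)) = (29/36)·log₂((29/36)/(17/36)) = 0.62070
  P(2)·log₂(P(2)/Q(2)) = (1/9)·log₂((1/9)/(13/36)) = -0.18894
  P(3)·log₂(P(3)/Q(3)) = (1/12)·log₂((1/12)/(1/6)) = -0.08333

D_KL(P||Q) = 0.62070 - 0.18894 - 0.08333 = 0.34843 ≈ 0.3484 bits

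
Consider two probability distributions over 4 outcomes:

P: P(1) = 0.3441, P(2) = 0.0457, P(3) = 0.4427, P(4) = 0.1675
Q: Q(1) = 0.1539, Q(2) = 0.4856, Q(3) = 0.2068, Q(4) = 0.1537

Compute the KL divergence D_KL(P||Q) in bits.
0.7505 bits

D_KL(P||Q) = Σ P(x) log₂(P(x)/Q(x))

Computing term by term:
  P(1)·log₂(P(1)/Q(1)) = 0.3441·log₂(0.3441/0.1539) = 0.39944
  P(2)·log₂(P(2)/Q(2)) = 0.0457·log₂(0.0457/0.4856) = -0.15581
  P(3)·log₂(P(3)/Q(3)) = 0.4427·log₂(0.4427/0.2068) = 0.48613
  P(4)·log₂(P(4)/Q(4)) = 0.1675·log₂(0.1675/0.1537) = 0.02078

D_KL(P||Q) = 0.39944 - 0.15581 + 0.48613 + 0.02078 = 0.75054 ≈ 0.7505 bits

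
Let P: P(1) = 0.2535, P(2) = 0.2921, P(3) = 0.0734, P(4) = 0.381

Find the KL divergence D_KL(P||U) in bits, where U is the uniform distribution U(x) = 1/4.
0.1725 bits

U(i) = 1/4 for all i

D_KL(P||U) = Σ P(x) log₂(P(x) / (1/4))
           = Σ P(x) log₂(P(x)) + log₂(4)
           = log₂(4) - H(P)

H(P) = -Σ P(x) log₂(P(x)):
  -P(1)·log₂(P(1)) = -(0.2535)·log₂(0.2535) = 0.50192
  -P(2)·log₂(P(2)) = -(0.2921)·log₂(0.2921) = 0.51861
  -P(3)·log₂(P(3)) = -(0.0734)·log₂(0.0734) = 0.27658
  -P(4)·log₂(P(4)) = -(0.381)·log₂(0.381) = 0.53040
H(P) = 0.50192 + 0.51861 + 0.27658 + 0.53040 = 1.82751 bits

log₂(4) = 2.00000 bits

D_KL(P||U) = 2.00000 - 1.82751 = 0.17249 ≈ 0.1725 bits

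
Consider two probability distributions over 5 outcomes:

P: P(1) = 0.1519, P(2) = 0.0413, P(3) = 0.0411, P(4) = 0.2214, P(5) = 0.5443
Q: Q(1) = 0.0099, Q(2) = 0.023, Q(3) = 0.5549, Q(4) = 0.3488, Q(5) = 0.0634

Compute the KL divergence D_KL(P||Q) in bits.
2.0221 bits

D_KL(P||Q) = Σ P(x) log₂(P(x)/Q(x))

Computing term by term:
  P(1)·log₂(P(1)/Q(1)) = 0.1519·log₂(0.1519/0.0099) = 0.59842
  P(2)·log₂(P(2)/Q(2)) = 0.0413·log₂(0.0413/0.023) = 0.03488
  P(3)·log₂(P(3)/Q(3)) = 0.0411·log₂(0.0411/0.5549) = -0.15433
  P(4)·log₂(P(4)/Q(4)) = 0.2214·log₂(0.2214/0.3488) = -0.14518
  P(5)·log₂(P(5)/Q(5)) = 0.5443·log₂(0.5443/0.0634) = 1.68834

D_KL(P||Q) = 0.59842 + 0.03488 - 0.15433 - 0.14518 + 1.68834 = 2.02213 ≈ 2.0221 bits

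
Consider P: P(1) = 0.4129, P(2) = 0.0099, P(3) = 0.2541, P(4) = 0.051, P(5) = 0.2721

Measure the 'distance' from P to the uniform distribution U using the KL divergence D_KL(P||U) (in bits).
0.4969 bits

U(i) = 1/5 for all i

D_KL(P||U) = Σ P(x) log₂(P(x) / (1/5))
           = Σ P(x) log₂(P(x)) + log₂(5)
           = log₂(5) - H(P)

H(P) = -Σ P(x) log₂(P(x)):
  -P(1)·log₂(P(1)) = -(0.4129)·log₂(0.4129) = 0.52692
  -P(2)·log₂(P(2)) = -(0.0099)·log₂(0.0099) = 0.06592
  -P(3)·log₂(P(3)) = -(0.2541)·log₂(0.2541) = 0.50224
  -P(4)·log₂(P(4)) = -(0.051)·log₂(0.051) = 0.21896
  -P(5)·log₂(P(5)) = -(0.2721)·log₂(0.2721) = 0.51095
H(P) = 0.52692 + 0.06592 + 0.50224 + 0.21896 + 0.51095 = 1.82499 bits

log₂(5) = 2.32193 bits

D_KL(P||U) = 2.32193 - 1.82499 = 0.49694 ≈ 0.4969 bits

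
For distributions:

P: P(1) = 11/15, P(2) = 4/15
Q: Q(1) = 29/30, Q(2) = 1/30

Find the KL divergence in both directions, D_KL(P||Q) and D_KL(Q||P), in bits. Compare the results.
D_KL(P||Q) = 0.5077 bits, D_KL(Q||P) = 0.2853 bits. D_KL(P||Q) is larger than D_KL(Q||P) by 0.2224 bits; the two directions differ.

D_KL(P||Q) = Σ P(x) log₂(P(x)/Q(x))

Computing term by term:
  P(1)·log₂(P(1)/Q(1)) = (11/15)·log₂((11/15)/(29/30)) = -0.29227
  P(2)·log₂(P(2)/Q(2)) = (4/15)·log₂((4/15)/(1/30)) = 0.80000

D_KL(P||Q) = -0.29227 + 0.80000 = 0.50773 ≈ 0.5077 bits

D_KL(Q||P) = Σ Q(x) log₂(Q(x)/P(x))

Computing term by term:
  Q(1)·log₂(Q(1)/P(1)) = (29/30)·log₂((29/30)/(11/15)) = 0.38526
  Q(2)·log₂(Q(2)/P(2)) = (1/30)·log₂((1/30)/(4/15)) = -0.10000

D_KL(Q||P) = 0.38526 - 0.10000 = 0.28526 ≈ 0.2853 bits

These are NOT equal (difference: 0.2224 bits). KL divergence is asymmetric: D_KL(P||Q) ≠ D_KL(Q||P) in general.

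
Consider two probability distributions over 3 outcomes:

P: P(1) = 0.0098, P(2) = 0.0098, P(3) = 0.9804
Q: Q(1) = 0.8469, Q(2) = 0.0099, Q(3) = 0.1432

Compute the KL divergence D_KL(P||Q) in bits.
2.6578 bits

D_KL(P||Q) = Σ P(x) log₂(P(x)/Q(x))

Computing term by term:
  P(1)·log₂(P(1)/Q(1)) = 0.0098·log₂(0.0098/0.8469) = -0.06305
  P(2)·log₂(P(2)/Q(2)) = 0.0098·log₂(0.0098/0.0099) = -0.00014
  P(3)·log₂(P(3)/Q(3)) = 0.9804·log₂(0.9804/0.1432) = 2.72094

D_KL(P||Q) = -0.06305 - 0.00014 + 2.72094 = 2.65775 ≈ 2.6578 bits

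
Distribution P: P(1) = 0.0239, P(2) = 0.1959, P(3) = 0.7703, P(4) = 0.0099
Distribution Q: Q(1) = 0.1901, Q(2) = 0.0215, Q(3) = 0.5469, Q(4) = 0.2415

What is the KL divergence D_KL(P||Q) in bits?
0.8880 bits

D_KL(P||Q) = Σ P(x) log₂(P(x)/Q(x))

Computing term by term:
  P(1)·log₂(P(1)/Q(1)) = 0.0239·log₂(0.0239/0.1901) = -0.07150
  P(2)·log₂(P(2)/Q(2)) = 0.1959·log₂(0.1959/0.0215) = 0.62447
  P(3)·log₂(P(3)/Q(3)) = 0.7703·log₂(0.7703/0.5469) = 0.38064
  P(4)·log₂(P(4)/Q(4)) = 0.0099·log₂(0.0099/0.2415) = -0.04562

D_KL(P||Q) = -0.07150 + 0.62447 + 0.38064 - 0.04562 = 0.88799 ≈ 0.8880 bits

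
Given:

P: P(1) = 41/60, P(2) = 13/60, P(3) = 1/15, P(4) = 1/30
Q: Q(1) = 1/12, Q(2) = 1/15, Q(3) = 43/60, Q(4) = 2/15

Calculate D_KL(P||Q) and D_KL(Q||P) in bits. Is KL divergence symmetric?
D_KL(P||Q) = 2.1477 bits, D_KL(Q||P) = 2.3558 bits. No, KL divergence is not symmetric.

D_KL(P||Q) = Σ P(x) log₂(P(x)/Q(x))

Computing term by term:
  P(1)·log₂(P(1)/Q(1)) = (41/60)·log₂((41/60)/(1/12)) = 2.07434
  P(2)·log₂(P(2)/Q(2)) = (13/60)·log₂((13/60)/(1/15)) = 0.36843
  P(3)·log₂(P(3)/Q(3)) = (1/15)·log₂((1/15)/(43/60)) = -0.22842
  P(4)·log₂(P(4)/Q(4)) = (1/30)·log₂((1/30)/(2/15)) = -0.06667

D_KL(P||Q) = 2.07434 + 0.36843 - 0.22842 - 0.06667 = 2.14768 ≈ 2.1477 bits

D_KL(Q||P) = Σ Q(x) log₂(Q(x)/P(x))

Computing term by term:
  Q(1)·log₂(Q(1)/P(1)) = (1/12)·log₂((1/12)/(41/60)) = -0.25297
  Q(2)·log₂(Q(2)/P(2)) = (1/15)·log₂((1/15)/(13/60)) = -0.11336
  Q(3)·log₂(Q(3)/P(3)) = (43/60)·log₂((43/60)/(1/15)) = 2.45549
  Q(4)·log₂(Q(4)/P(4)) = (2/15)·log₂((2/15)/(1/30)) = 0.26667

D_KL(Q||P) = -0.25297 - 0.11336 + 2.45549 + 0.26667 = 2.35583 ≈ 2.3558 bits

These are NOT equal (difference: 0.2081 bits). KL divergence is asymmetric: D_KL(P||Q) ≠ D_KL(Q||P) in general.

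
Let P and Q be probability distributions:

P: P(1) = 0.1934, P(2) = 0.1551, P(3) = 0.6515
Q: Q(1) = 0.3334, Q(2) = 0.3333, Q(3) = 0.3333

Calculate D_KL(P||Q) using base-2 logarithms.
0.3068 bits

D_KL(P||Q) = Σ P(x) log₂(P(x)/Q(x))

Computing term by term:
  P(1)·log₂(P(1)/Q(1)) = 0.1934·log₂(0.1934/0.3334) = -0.15195
  P(2)·log₂(P(2)/Q(2)) = 0.1551·log₂(0.1551/0.3333) = -0.17117
  P(3)·log₂(P(3)/Q(3)) = 0.6515·log₂(0.6515/0.3333) = 0.62996

D_KL(P||Q) = -0.15195 - 0.17117 + 0.62996 = 0.30684 ≈ 0.3068 bits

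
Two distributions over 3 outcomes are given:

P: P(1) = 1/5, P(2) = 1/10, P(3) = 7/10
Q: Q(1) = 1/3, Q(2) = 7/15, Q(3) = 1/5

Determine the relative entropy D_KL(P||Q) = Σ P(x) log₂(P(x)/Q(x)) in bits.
0.8955 bits

D_KL(P||Q) = Σ P(x) log₂(P(x)/Q(x))

Computing term by term:
  P(1)·log₂(P(1)/Q(1)) = (1/5)·log₂((1/5)/(1/3)) = -0.14739
  P(2)·log₂(P(2)/Q(2)) = (1/10)·log₂((1/10)/(7/15)) = -0.22224
  P(3)·log₂(P(3)/Q(3)) = (7/10)·log₂((7/10)/(1/5)) = 1.26515

D_KL(P||Q) = -0.14739 - 0.22224 + 1.26515 = 0.89552 ≈ 0.8955 bits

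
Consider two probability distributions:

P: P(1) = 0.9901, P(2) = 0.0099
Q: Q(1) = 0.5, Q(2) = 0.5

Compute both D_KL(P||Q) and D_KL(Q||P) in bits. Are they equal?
D_KL(P||Q) = 0.9199 bits, D_KL(Q||P) = 2.3364 bits. No, they are not equal.

D_KL(P||Q) = Σ P(x) log₂(P(x)/Q(x))

Computing term by term:
  P(1)·log₂(P(1)/Q(1)) = 0.9901·log₂(0.9901/0.5) = 0.97589
  P(2)·log₂(P(2)/Q(2)) = 0.0099·log₂(0.0099/0.5) = -0.05602

D_KL(P||Q) = 0.97589 - 0.05602 = 0.91987 ≈ 0.9199 bits

D_KL(Q||P) = Σ Q(x) log₂(Q(x)/P(x))

Computing term by term:
  Q(1)·log₂(Q(1)/P(1)) = 0.5·log₂(0.5/0.9901) = -0.49282
  Q(2)·log₂(Q(2)/P(2)) = 0.5·log₂(0.5/0.0099) = 2.82918

D_KL(Q||P) = -0.49282 + 2.82918 = 2.33636 ≈ 2.3364 bits

These are NOT equal (difference: 1.4165 bits). KL divergence is asymmetric: D_KL(P||Q) ≠ D_KL(Q||P) in general.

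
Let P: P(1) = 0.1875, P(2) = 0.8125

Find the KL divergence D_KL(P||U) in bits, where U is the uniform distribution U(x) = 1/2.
0.3038 bits

U(i) = 1/2 for all i

D_KL(P||U) = Σ P(x) log₂(P(x) / (1/2))
           = Σ P(x) log₂(P(x)) + log₂(2)
           = log₂(2) - H(P)

H(P) = -Σ P(x) log₂(P(x)):
  -P(1)·log₂(P(1)) = -(0.1875)·log₂(0.1875) = 0.45282
  -P(2)·log₂(P(2)) = -(0.8125)·log₂(0.8125) = 0.24339
H(P) = 0.45282 + 0.24339 = 0.69621 bits

log₂(2) = 1.00000 bits

D_KL(P||U) = 1.00000 - 0.69621 = 0.30379 ≈ 0.3038 bits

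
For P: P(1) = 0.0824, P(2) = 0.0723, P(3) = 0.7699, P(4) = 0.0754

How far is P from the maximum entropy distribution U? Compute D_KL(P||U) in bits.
0.8576 bits

U(i) = 1/4 for all i

D_KL(P||U) = Σ P(x) log₂(P(x) / (1/4))
           = Σ P(x) log₂(P(x)) + log₂(4)
           = log₂(4) - H(P)

H(P) = -Σ P(x) log₂(P(x)):
  -P(1)·log₂(P(1)) = -(0.0824)·log₂(0.0824) = 0.29674
  -P(2)·log₂(P(2)) = -(0.0723)·log₂(0.0723) = 0.27401
  -P(3)·log₂(P(3)) = -(0.7699)·log₂(0.7699) = 0.29045
  -P(4)·log₂(P(4)) = -(0.0754)·log₂(0.0754) = 0.28119
H(P) = 0.29674 + 0.27401 + 0.29045 + 0.28119 = 1.14239 bits

log₂(4) = 2.00000 bits

D_KL(P||U) = 2.00000 - 1.14239 = 0.85761 ≈ 0.8576 bits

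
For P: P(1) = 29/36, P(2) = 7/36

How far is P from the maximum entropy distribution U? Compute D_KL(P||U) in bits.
0.2893 bits

U(i) = 1/2 for all i

D_KL(P||U) = Σ P(x) log₂(P(x) / (1/2))
           = Σ P(x) log₂(P(x)) + log₂(2)
           = log₂(2) - H(P)

H(P) = -Σ P(x) log₂(P(x)):
  -P(1)·log₂(P(1)) = -(29/36)·log₂(29/36) = 0.25129
  -P(2)·log₂(P(2)) = -(7/36)·log₂(7/36) = 0.45939
H(P) = 0.25129 + 0.45939 = 0.71068 bits

log₂(2) = 1.00000 bits

D_KL(P||U) = 1.00000 - 0.71068 = 0.28932 ≈ 0.2893 bits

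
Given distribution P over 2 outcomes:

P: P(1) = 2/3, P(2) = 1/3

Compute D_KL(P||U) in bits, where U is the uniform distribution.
0.0817 bits

U(i) = 1/2 for all i

D_KL(P||U) = Σ P(x) log₂(P(x) / (1/2))
           = Σ P(x) log₂(P(x)) + log₂(2)
           = log₂(2) - H(P)

H(P) = -Σ P(x) log₂(P(x)):
  -P(1)·log₂(P(1)) = -(2/3)·log₂(2/3) = 0.38998
  -P(2)·log₂(P(2)) = -(1/3)·log₂(1/3) = 0.52832
H(P) = 0.38998 + 0.52832 = 0.91830 bits

log₂(2) = 1.00000 bits

D_KL(P||U) = 1.00000 - 0.91830 = 0.08170 ≈ 0.0817 bits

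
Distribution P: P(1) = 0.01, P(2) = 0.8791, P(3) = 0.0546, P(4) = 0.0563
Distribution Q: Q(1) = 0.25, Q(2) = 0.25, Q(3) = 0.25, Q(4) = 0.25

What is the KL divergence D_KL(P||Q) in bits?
1.3074 bits

D_KL(P||Q) = Σ P(x) log₂(P(x)/Q(x))

Computing term by term:
  P(1)·log₂(P(1)/Q(1)) = 0.01·log₂(0.01/0.25) = -0.04644
  P(2)·log₂(P(2)/Q(2)) = 0.8791·log₂(0.8791/0.25) = 1.59477
  P(3)·log₂(P(3)/Q(3)) = 0.0546·log₂(0.0546/0.25) = -0.11984
  P(4)·log₂(P(4)/Q(4)) = 0.0563·log₂(0.0563/0.25) = -0.12109

D_KL(P||Q) = -0.04644 + 1.59477 - 0.11984 - 0.12109 = 1.30740 ≈ 1.3074 bits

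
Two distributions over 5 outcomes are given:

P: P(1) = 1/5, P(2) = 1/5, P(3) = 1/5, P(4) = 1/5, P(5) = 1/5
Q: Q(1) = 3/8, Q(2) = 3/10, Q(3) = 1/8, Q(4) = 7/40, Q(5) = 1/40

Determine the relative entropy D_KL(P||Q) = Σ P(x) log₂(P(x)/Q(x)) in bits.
0.4758 bits

D_KL(P||Q) = Σ P(x) log₂(P(x)/Q(x))

Computing term by term:
  P(1)·log₂(P(1)/Q(1)) = (1/5)·log₂((1/5)/(3/8)) = -0.18138
  P(2)·log₂(P(2)/Q(2)) = (1/5)·log₂((1/5)/(3/10)) = -0.11699
  P(3)·log₂(P(3)/Q(3)) = (1/5)·log₂((1/5)/(1/8)) = 0.13561
  P(4)·log₂(P(4)/Q(4)) = (1/5)·log₂((1/5)/(7/40)) = 0.03853
  P(5)·log₂(P(5)/Q(5)) = (1/5)·log₂((1/5)/(1/40)) = 0.60000

D_KL(P||Q) = -0.18138 - 0.11699 + 0.13561 + 0.03853 + 0.60000 = 0.47577 ≈ 0.4758 bits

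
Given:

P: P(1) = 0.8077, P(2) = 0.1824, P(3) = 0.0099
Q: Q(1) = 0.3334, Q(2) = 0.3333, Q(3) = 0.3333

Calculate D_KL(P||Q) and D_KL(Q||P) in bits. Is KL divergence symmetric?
D_KL(P||Q) = 0.8222 bits, D_KL(Q||P) = 1.5552 bits. No, KL divergence is not symmetric.

D_KL(P||Q) = Σ P(x) log₂(P(x)/Q(x))

Computing term by term:
  P(1)·log₂(P(1)/Q(1)) = 0.8077·log₂(0.8077/0.3334) = 1.03108
  P(2)·log₂(P(2)/Q(2)) = 0.1824·log₂(0.1824/0.3333) = -0.15864
  P(3)·log₂(P(3)/Q(3)) = 0.0099·log₂(0.0099/0.3333) = -0.05023

D_KL(P||Q) = 1.03108 - 0.15864 - 0.05023 = 0.82221 ≈ 0.8222 bits

D_KL(Q||P) = Σ Q(x) log₂(Q(x)/P(x))

Computing term by term:
  Q(1)·log₂(Q(1)/P(1)) = 0.3334·log₂(0.3334/0.8077) = -0.42561
  Q(2)·log₂(Q(2)/P(2)) = 0.3333·log₂(0.3333/0.1824) = 0.28988
  Q(3)·log₂(Q(3)/P(3)) = 0.3333·log₂(0.3333/0.0099) = 1.69091

D_KL(Q||P) = -0.42561 + 0.28988 + 1.69091 = 1.55518 ≈ 1.5552 bits

These are NOT equal (difference: 0.7330 bits). KL divergence is asymmetric: D_KL(P||Q) ≠ D_KL(Q||P) in general.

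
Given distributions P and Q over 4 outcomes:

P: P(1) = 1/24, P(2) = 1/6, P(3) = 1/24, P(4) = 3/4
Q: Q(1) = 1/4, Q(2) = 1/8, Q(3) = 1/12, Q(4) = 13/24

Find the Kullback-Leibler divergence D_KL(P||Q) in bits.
0.2719 bits

D_KL(P||Q) = Σ P(x) log₂(P(x)/Q(x))

Computing term by term:
  P(1)·log₂(P(1)/Q(1)) = (1/24)·log₂((1/24)/(1/4)) = -0.10771
  P(2)·log₂(P(2)/Q(2)) = (1/6)·log₂((1/6)/(1/8)) = 0.06917
  P(3)·log₂(P(3)/Q(3)) = (1/24)·log₂((1/24)/(1/12)) = -0.04167
  P(4)·log₂(P(4)/Q(4)) = (3/4)·log₂((3/4)/(13/24)) = 0.35211

D_KL(P||Q) = -0.10771 + 0.06917 - 0.04167 + 0.35211 = 0.27190 ≈ 0.2719 bits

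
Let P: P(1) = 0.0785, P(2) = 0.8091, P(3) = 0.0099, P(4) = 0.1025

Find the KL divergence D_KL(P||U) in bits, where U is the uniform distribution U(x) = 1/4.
1.0618 bits

U(i) = 1/4 for all i

D_KL(P||U) = Σ P(x) log₂(P(x) / (1/4))
           = Σ P(x) log₂(P(x)) + log₂(4)
           = log₂(4) - H(P)

H(P) = -Σ P(x) log₂(P(x)):
  -P(1)·log₂(P(1)) = -(0.0785)·log₂(0.0785) = 0.28819
  -P(2)·log₂(P(2)) = -(0.8091)·log₂(0.8091) = 0.24727
  -P(3)·log₂(P(3)) = -(0.0099)·log₂(0.0099) = 0.06592
  -P(4)·log₂(P(4)) = -(0.1025)·log₂(0.1025) = 0.33685
H(P) = 0.28819 + 0.24727 + 0.06592 + 0.33685 = 0.93823 bits

log₂(4) = 2.00000 bits

D_KL(P||U) = 2.00000 - 0.93823 = 1.06177 ≈ 1.0618 bits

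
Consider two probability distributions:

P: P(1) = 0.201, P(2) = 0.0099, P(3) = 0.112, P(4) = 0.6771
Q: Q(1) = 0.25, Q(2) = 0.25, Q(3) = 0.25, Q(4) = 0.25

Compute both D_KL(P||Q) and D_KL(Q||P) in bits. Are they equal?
D_KL(P||Q) = 0.7342 bits, D_KL(Q||P) = 1.1735 bits. No, they are not equal.

D_KL(P||Q) = Σ P(x) log₂(P(x)/Q(x))

Computing term by term:
  P(1)·log₂(P(1)/Q(1)) = 0.201·log₂(0.201/0.25) = -0.06326
  P(2)·log₂(P(2)/Q(2)) = 0.0099·log₂(0.0099/0.25) = -0.04612
  P(3)·log₂(P(3)/Q(3)) = 0.112·log₂(0.112/0.25) = -0.12974
  P(4)·log₂(P(4)/Q(4)) = 0.6771·log₂(0.6771/0.25) = 0.97329

D_KL(P||Q) = -0.06326 - 0.04612 - 0.12974 + 0.97329 = 0.73417 ≈ 0.7342 bits

D_KL(Q||P) = Σ Q(x) log₂(Q(x)/P(x))

Computing term by term:
  Q(1)·log₂(Q(1)/P(1)) = 0.25·log₂(0.25/0.201) = 0.07868
  Q(2)·log₂(Q(2)/P(2)) = 0.25·log₂(0.25/0.0099) = 1.16459
  Q(3)·log₂(Q(3)/P(3)) = 0.25·log₂(0.25/0.112) = 0.28961
  Q(4)·log₂(Q(4)/P(4)) = 0.25·log₂(0.25/0.6771) = -0.35936

D_KL(Q||P) = 0.07868 + 1.16459 + 0.28961 - 0.35936 = 1.17352 ≈ 1.1735 bits

These are NOT equal (difference: 0.4393 bits). KL divergence is asymmetric: D_KL(P||Q) ≠ D_KL(Q||P) in general.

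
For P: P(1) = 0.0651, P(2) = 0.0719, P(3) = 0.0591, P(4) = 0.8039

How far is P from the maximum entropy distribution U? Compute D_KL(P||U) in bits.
0.9760 bits

U(i) = 1/4 for all i

D_KL(P||U) = Σ P(x) log₂(P(x) / (1/4))
           = Σ P(x) log₂(P(x)) + log₂(4)
           = log₂(4) - H(P)

H(P) = -Σ P(x) log₂(P(x)):
  -P(1)·log₂(P(1)) = -(0.0651)·log₂(0.0651) = 0.25657
  -P(2)·log₂(P(2)) = -(0.0719)·log₂(0.0719) = 0.27307
  -P(3)·log₂(P(3)) = -(0.0591)·log₂(0.0591) = 0.24117
  -P(4)·log₂(P(4)) = -(0.8039)·log₂(0.8039) = 0.25316
H(P) = 0.25657 + 0.27307 + 0.24117 + 0.25316 = 1.02397 bits

log₂(4) = 2.00000 bits

D_KL(P||U) = 2.00000 - 1.02397 = 0.97603 ≈ 0.9760 bits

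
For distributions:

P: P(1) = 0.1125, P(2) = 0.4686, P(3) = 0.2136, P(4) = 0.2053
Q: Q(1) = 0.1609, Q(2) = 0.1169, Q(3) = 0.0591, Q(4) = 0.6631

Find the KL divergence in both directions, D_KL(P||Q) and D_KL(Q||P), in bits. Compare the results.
D_KL(P||Q) = 0.9293 bits, D_KL(Q||P) = 0.8610 bits. D_KL(P||Q) is larger than D_KL(Q||P) by 0.0683 bits; the two directions differ.

D_KL(P||Q) = Σ P(x) log₂(P(x)/Q(x))

Computing term by term:
  P(1)·log₂(P(1)/Q(1)) = 0.1125·log₂(0.1125/0.1609) = -0.05808
  P(2)·log₂(P(2)/Q(2)) = 0.4686·log₂(0.4686/0.1169) = 0.93864
  P(3)·log₂(P(3)/Q(3)) = 0.2136·log₂(0.2136/0.0591) = 0.39595
  P(4)·log₂(P(4)/Q(4)) = 0.2053·log₂(0.2053/0.6631) = -0.34726

D_KL(P||Q) = -0.05808 + 0.93864 + 0.39595 - 0.34726 = 0.92925 ≈ 0.9293 bits

D_KL(Q||P) = Σ Q(x) log₂(Q(x)/P(x))

Computing term by term:
  Q(1)·log₂(Q(1)/P(1)) = 0.1609·log₂(0.1609/0.1125) = 0.08306
  Q(2)·log₂(Q(2)/P(2)) = 0.1169·log₂(0.1169/0.4686) = -0.23416
  Q(3)·log₂(Q(3)/P(3)) = 0.0591·log₂(0.0591/0.2136) = -0.10955
  Q(4)·log₂(Q(4)/P(4)) = 0.6631·log₂(0.6631/0.2053) = 1.12163

D_KL(Q||P) = 0.08306 - 0.23416 - 0.10955 + 1.12163 = 0.86098 ≈ 0.8610 bits

These are NOT equal (difference: 0.0683 bits). KL divergence is asymmetric: D_KL(P||Q) ≠ D_KL(Q||P) in general.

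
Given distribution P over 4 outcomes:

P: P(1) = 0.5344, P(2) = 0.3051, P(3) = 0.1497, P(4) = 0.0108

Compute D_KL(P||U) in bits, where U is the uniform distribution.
0.5137 bits

U(i) = 1/4 for all i

D_KL(P||U) = Σ P(x) log₂(P(x) / (1/4))
           = Σ P(x) log₂(P(x)) + log₂(4)
           = log₂(4) - H(P)

H(P) = -Σ P(x) log₂(P(x)):
  -P(1)·log₂(P(1)) = -(0.5344)·log₂(0.5344) = 0.48310
  -P(2)·log₂(P(2)) = -(0.3051)·log₂(0.3051) = 0.52253
  -P(3)·log₂(P(3)) = -(0.1497)·log₂(0.1497) = 0.41016
  -P(4)·log₂(P(4)) = -(0.0108)·log₂(0.0108) = 0.07055
H(P) = 0.48310 + 0.52253 + 0.41016 + 0.07055 = 1.48634 bits

log₂(4) = 2.00000 bits

D_KL(P||U) = 2.00000 - 1.48634 = 0.51366 ≈ 0.5137 bits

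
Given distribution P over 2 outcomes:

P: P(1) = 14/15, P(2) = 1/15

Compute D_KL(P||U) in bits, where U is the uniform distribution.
0.6466 bits

U(i) = 1/2 for all i

D_KL(P||U) = Σ P(x) log₂(P(x) / (1/2))
           = Σ P(x) log₂(P(x)) + log₂(2)
           = log₂(2) - H(P)

H(P) = -Σ P(x) log₂(P(x)):
  -P(1)·log₂(P(1)) = -(14/15)·log₂(14/15) = 0.09290
  -P(2)·log₂(P(2)) = -(1/15)·log₂(1/15) = 0.26046
H(P) = 0.09290 + 0.26046 = 0.35336 bits

log₂(2) = 1.00000 bits

D_KL(P||U) = 1.00000 - 0.35336 = 0.64664 ≈ 0.6466 bits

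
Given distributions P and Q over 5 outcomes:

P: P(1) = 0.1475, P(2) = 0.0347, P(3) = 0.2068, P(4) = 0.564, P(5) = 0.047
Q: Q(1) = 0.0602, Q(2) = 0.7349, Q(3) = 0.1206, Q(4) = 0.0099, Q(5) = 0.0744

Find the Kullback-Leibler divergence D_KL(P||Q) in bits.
3.4569 bits

D_KL(P||Q) = Σ P(x) log₂(P(x)/Q(x))

Computing term by term:
  P(1)·log₂(P(1)/Q(1)) = 0.1475·log₂(0.1475/0.0602) = 0.19070
  P(2)·log₂(P(2)/Q(2)) = 0.0347·log₂(0.0347/0.7349) = -0.15284
  P(3)·log₂(P(3)/Q(3)) = 0.2068·log₂(0.2068/0.1206) = 0.16089
  P(4)·log₂(P(4)/Q(4)) = 0.564·log₂(0.564/0.0099) = 3.28932
  P(5)·log₂(P(5)/Q(5)) = 0.047·log₂(0.047/0.0744) = -0.03114

D_KL(P||Q) = 0.19070 - 0.15284 + 0.16089 + 3.28932 - 0.03114 = 3.45693 ≈ 3.4569 bits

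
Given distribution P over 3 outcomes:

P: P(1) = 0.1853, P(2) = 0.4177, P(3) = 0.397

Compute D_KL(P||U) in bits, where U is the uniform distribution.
0.0791 bits

U(i) = 1/3 for all i

D_KL(P||U) = Σ P(x) log₂(P(x) / (1/3))
           = Σ P(x) log₂(P(x)) + log₂(3)
           = log₂(3) - H(P)

H(P) = -Σ P(x) log₂(P(x)):
  -P(1)·log₂(P(1)) = -(0.1853)·log₂(0.1853) = 0.45066
  -P(2)·log₂(P(2)) = -(0.4177)·log₂(0.4177) = 0.52608
  -P(3)·log₂(P(3)) = -(0.397)·log₂(0.397) = 0.52912
H(P) = 0.45066 + 0.52608 + 0.52912 = 1.50586 bits

log₂(3) = 1.58496 bits

D_KL(P||U) = 1.58496 - 1.50586 = 0.07910 ≈ 0.0791 bits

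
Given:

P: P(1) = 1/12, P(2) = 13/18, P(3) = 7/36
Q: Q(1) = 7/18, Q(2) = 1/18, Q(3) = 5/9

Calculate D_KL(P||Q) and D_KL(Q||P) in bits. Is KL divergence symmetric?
D_KL(P||Q) = 2.1928 bits, D_KL(Q||P) = 1.5001 bits. No, KL divergence is not symmetric.

D_KL(P||Q) = Σ P(x) log₂(P(x)/Q(x))

Computing term by term:
  P(1)·log₂(P(1)/Q(1)) = (1/12)·log₂((1/12)/(7/18)) = -0.18520
  P(2)·log₂(P(2)/Q(2)) = (13/18)·log₂((13/18)/(1/18)) = 2.67254
  P(3)·log₂(P(3)/Q(3)) = (7/36)·log₂((7/36)/(5/9)) = -0.29450

D_KL(P||Q) = -0.18520 + 2.67254 - 0.29450 = 2.19284 ≈ 2.1928 bits

D_KL(Q||P) = Σ Q(x) log₂(Q(x)/P(x))

Computing term by term:
  Q(1)·log₂(Q(1)/P(1)) = (7/18)·log₂((7/18)/(1/12)) = 0.86426
  Q(2)·log₂(Q(2)/P(2)) = (1/18)·log₂((1/18)/(13/18)) = -0.20558
  Q(3)·log₂(Q(3)/P(3)) = (5/9)·log₂((5/9)/(7/36)) = 0.84143

D_KL(Q||P) = 0.86426 - 0.20558 + 0.84143 = 1.50011 ≈ 1.5001 bits

These are NOT equal (difference: 0.6927 bits). KL divergence is asymmetric: D_KL(P||Q) ≠ D_KL(Q||P) in general.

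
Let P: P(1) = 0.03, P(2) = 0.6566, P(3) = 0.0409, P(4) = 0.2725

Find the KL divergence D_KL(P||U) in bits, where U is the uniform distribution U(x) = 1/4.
0.7500 bits

U(i) = 1/4 for all i

D_KL(P||U) = Σ P(x) log₂(P(x) / (1/4))
           = Σ P(x) log₂(P(x)) + log₂(4)
           = log₂(4) - H(P)

H(P) = -Σ P(x) log₂(P(x)):
  -P(1)·log₂(P(1)) = -(0.03)·log₂(0.03) = 0.15177
  -P(2)·log₂(P(2)) = -(0.6566)·log₂(0.6566) = 0.39850
  -P(3)·log₂(P(3)) = -(0.0409)·log₂(0.0409) = 0.18862
  -P(4)·log₂(P(4)) = -(0.2725)·log₂(0.2725) = 0.51112
H(P) = 0.15177 + 0.39850 + 0.18862 + 0.51112 = 1.25001 bits

log₂(4) = 2.00000 bits

D_KL(P||U) = 2.00000 - 1.25001 = 0.74999 ≈ 0.7500 bits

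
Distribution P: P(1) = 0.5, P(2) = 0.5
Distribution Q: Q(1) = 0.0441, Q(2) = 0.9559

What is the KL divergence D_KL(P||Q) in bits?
1.2841 bits

D_KL(P||Q) = Σ P(x) log₂(P(x)/Q(x))

Computing term by term:
  P(1)·log₂(P(1)/Q(1)) = 0.5·log₂(0.5/0.0441) = 1.75154
  P(2)·log₂(P(2)/Q(2)) = 0.5·log₂(0.5/0.9559) = -0.46747

D_KL(P||Q) = 1.75154 - 0.46747 = 1.28407 ≈ 1.2841 bits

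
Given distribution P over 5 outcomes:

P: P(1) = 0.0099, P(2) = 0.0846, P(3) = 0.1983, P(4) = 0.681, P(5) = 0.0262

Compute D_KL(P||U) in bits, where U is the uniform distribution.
0.9766 bits

U(i) = 1/5 for all i

D_KL(P||U) = Σ P(x) log₂(P(x) / (1/5))
           = Σ P(x) log₂(P(x)) + log₂(5)
           = log₂(5) - H(P)

H(P) = -Σ P(x) log₂(P(x)):
  -P(1)·log₂(P(1)) = -(0.0099)·log₂(0.0099) = 0.06592
  -P(2)·log₂(P(2)) = -(0.0846)·log₂(0.0846) = 0.30145
  -P(3)·log₂(P(3)) = -(0.1983)·log₂(0.1983) = 0.46288
  -P(4)·log₂(P(4)) = -(0.681)·log₂(0.681) = 0.37746
  -P(5)·log₂(P(5)) = -(0.0262)·log₂(0.0262) = 0.13766
H(P) = 0.06592 + 0.30145 + 0.46288 + 0.37746 + 0.13766 = 1.34537 bits

log₂(5) = 2.32193 bits

D_KL(P||U) = 2.32193 - 1.34537 = 0.97656 ≈ 0.9766 bits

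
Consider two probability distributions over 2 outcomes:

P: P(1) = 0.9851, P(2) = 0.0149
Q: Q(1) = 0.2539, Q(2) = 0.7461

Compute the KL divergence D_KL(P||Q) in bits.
1.8427 bits

D_KL(P||Q) = Σ P(x) log₂(P(x)/Q(x))

Computing term by term:
  P(1)·log₂(P(1)/Q(1)) = 0.9851·log₂(0.9851/0.2539) = 1.92687
  P(2)·log₂(P(2)/Q(2)) = 0.0149·log₂(0.0149/0.7461) = -0.08413

D_KL(P||Q) = 1.92687 - 0.08413 = 1.84274 ≈ 1.8427 bits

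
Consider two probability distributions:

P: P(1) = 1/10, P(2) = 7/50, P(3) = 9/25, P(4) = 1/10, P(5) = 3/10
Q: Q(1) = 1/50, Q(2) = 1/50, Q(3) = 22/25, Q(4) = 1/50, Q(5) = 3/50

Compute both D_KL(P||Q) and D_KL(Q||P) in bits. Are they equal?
D_KL(P||Q) = 1.0898 bits, D_KL(Q||P) = 0.8464 bits. No, they are not equal.

D_KL(P||Q) = Σ P(x) log₂(P(x)/Q(x))

Computing term by term:
  P(1)·log₂(P(1)/Q(1)) = (1/10)·log₂((1/10)/(1/50)) = 0.23219
  P(2)·log₂(P(2)/Q(2)) = (7/50)·log₂((7/50)/(1/50)) = 0.39303
  P(3)·log₂(P(3)/Q(3)) = (9/25)·log₂((9/25)/(22/25)) = -0.46422
  P(4)·log₂(P(4)/Q(4)) = (1/10)·log₂((1/10)/(1/50)) = 0.23219
  P(5)·log₂(P(5)/Q(5)) = (3/10)·log₂((3/10)/(3/50)) = 0.69658

D_KL(P||Q) = 0.23219 + 0.39303 - 0.46422 + 0.23219 + 0.69658 = 1.08977 ≈ 1.0898 bits

D_KL(Q||P) = Σ Q(x) log₂(Q(x)/P(x))

Computing term by term:
  Q(1)·log₂(Q(1)/P(1)) = (1/50)·log₂((1/50)/(1/10)) = -0.04644
  Q(2)·log₂(Q(2)/P(2)) = (1/50)·log₂((1/50)/(7/50)) = -0.05615
  Q(3)·log₂(Q(3)/P(3)) = (22/25)·log₂((22/25)/(9/25)) = 1.13477
  Q(4)·log₂(Q(4)/P(4)) = (1/50)·log₂((1/50)/(1/10)) = -0.04644
  Q(5)·log₂(Q(5)/P(5)) = (3/50)·log₂((3/50)/(3/10)) = -0.13932

D_KL(Q||P) = -0.04644 - 0.05615 + 1.13477 - 0.04644 - 0.13932 = 0.84642 ≈ 0.8464 bits

These are NOT equal (difference: 0.2434 bits). KL divergence is asymmetric: D_KL(P||Q) ≠ D_KL(Q||P) in general.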